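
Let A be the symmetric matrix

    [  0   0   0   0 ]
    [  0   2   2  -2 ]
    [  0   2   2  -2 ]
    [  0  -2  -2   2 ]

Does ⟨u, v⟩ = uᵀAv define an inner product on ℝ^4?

no

Symmetric row and column elimination reduces A to a congruent diagonal form with pivots 0, 2, 0, 0.
Counting signs: 1 positive, 3 zero.
Hence Q is positive semidefinite.
⟨·,·⟩ is an inner product exactly when A is positive definite.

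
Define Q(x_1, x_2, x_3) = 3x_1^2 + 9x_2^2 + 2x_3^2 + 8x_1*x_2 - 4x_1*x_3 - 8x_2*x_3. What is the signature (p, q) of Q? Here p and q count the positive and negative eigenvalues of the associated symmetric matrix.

The symmetric matrix is A = [[3, 4, -2], [4, 9, -4], [-2, -4, 2]].
Applying the same elementary operations to the rows and columns of A produces a congruent diagonal matrix with entries 3, 11/3, 2/11.
That gives 3 positive pivots.

(3, 0)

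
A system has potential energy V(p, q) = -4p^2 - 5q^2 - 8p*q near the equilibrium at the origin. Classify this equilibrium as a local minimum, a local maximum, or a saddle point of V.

The Hessian at the origin is H = [[-8, -8], [-8, -10]].
det H = -8·-10 − (-8)² = 16 > 0 and H[1,1] = -8 < 0, so H is negative definite.
Therefore the origin is a local maximum.

local maximum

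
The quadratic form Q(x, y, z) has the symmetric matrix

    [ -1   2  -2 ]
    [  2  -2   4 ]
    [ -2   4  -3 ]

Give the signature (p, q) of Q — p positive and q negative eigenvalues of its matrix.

Congruent diagonalization of A (simultaneous row and column reduction) yields pivots -1, 2, 1.
Counting signs: 2 positive, 1 negative.

(2, 1)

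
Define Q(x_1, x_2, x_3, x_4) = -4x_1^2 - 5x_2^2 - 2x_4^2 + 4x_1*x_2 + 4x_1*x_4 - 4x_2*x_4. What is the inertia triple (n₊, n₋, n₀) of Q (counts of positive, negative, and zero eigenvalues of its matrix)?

(0, 3, 1)

The associated matrix is A = [[-4, 2, 0, 2], [2, -5, 0, -2], [0, 0, 0, 0], [2, -2, 0, -2]].
Applying the same elementary operations to the rows and columns of A produces a congruent diagonal matrix with entries -4, -4, 0, -3/4.
That gives 3 negative, 1 zero pivots.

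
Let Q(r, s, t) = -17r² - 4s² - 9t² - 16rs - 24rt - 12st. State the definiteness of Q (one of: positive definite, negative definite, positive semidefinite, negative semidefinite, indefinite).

negative semidefinite

The symmetric matrix is A = [[-17, -8, -12], [-8, -4, -6], [-12, -6, -9]].
Symmetric row and column elimination reduces A to a congruent diagonal form with pivots -17, -4/17, 0.
Counting signs: 2 negative, 1 zero.
Hence Q is negative semidefinite.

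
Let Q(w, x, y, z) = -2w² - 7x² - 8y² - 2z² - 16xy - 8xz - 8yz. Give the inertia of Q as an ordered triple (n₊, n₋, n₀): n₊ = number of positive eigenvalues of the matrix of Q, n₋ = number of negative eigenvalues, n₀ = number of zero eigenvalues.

(1, 2, 1)

The symmetric matrix is A = [[-2, 0, 0, 0], [0, -7, -8, -4], [0, -8, -8, -4], [0, -4, -4, -2]].
Row-reducing A symmetrically gives the diagonal entries -2, -7, 8/7, 0.
That gives 1 positive, 2 negative, 1 zero pivots.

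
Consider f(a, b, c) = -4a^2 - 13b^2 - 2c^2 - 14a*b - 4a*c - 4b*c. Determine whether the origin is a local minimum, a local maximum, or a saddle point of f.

saddle point

The Hessian at the origin is H = [[-8, -14, -4], [-14, -26, -4], [-4, -4, -4]].
An LDLᵀ factorisation of H has diagonal entries -8, -3/2, 4.
That gives 1 positive, 2 negative pivots.
H is indefinite, so the origin is a saddle point.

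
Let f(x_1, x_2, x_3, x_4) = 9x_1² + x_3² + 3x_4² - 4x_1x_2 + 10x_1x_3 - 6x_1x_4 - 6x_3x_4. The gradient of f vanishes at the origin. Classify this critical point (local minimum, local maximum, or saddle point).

saddle point

The Hessian at the origin is H = [[18, -4, 10, -6], [-4, 0, 0, 0], [10, 0, 2, -6], [-6, 0, -6, 6]].
Row-reducing H symmetrically gives the diagonal entries 18, -8/9, 2, -12.
That gives 2 positive, 2 negative pivots.
H is indefinite, so the origin is a saddle point.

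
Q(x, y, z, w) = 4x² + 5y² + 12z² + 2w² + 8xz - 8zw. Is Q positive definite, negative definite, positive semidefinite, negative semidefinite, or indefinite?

The associated matrix is A = [[4, 0, 4, 0], [0, 5, 0, 0], [4, 0, 12, -4], [0, 0, -4, 2]].
Applying the same elementary operations to the rows and columns of A produces a congruent diagonal matrix with entries 4, 5, 8, 0.
Counting signs: 3 positive, 1 zero.
Hence Q is positive semidefinite.

positive semidefinite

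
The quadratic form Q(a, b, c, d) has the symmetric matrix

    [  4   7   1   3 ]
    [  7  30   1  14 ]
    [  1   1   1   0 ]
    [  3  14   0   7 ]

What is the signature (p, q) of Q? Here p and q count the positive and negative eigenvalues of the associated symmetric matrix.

(4, 0)

An LDLᵀ factorisation of A has diagonal entries 4, 71/4, 51/71, 4/17.
So there are 4 positive pivots.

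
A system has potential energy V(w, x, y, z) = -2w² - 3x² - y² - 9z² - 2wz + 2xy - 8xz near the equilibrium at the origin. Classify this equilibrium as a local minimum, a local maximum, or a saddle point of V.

local maximum

The Hessian at the origin is H = [[-4, 0, 0, -2], [0, -6, 2, -8], [0, 2, -2, 0], [-2, -8, 0, -18]].
Applying the same elementary operations to the rows and columns of H produces a congruent diagonal matrix with entries -4, -6, -4/3, -1.
So there are 4 negative pivots.
H is negative definite, so the origin is a strict local maximum.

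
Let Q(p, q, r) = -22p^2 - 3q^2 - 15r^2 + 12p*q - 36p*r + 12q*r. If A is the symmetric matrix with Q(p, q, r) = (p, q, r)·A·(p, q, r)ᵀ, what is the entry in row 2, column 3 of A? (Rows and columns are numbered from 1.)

The coefficient of q·r in Q is 12. For a symmetric A this equals A[2,3] + A[3,2] = 2·A[2,3].
So A[2,3] = 12/2 = 6.

6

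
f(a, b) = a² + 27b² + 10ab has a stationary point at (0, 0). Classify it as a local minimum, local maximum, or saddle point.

local minimum

The Hessian at the origin is H = [[2, 10], [10, 54]].
det H = 2·54 − (10)² = 8 > 0 and H[1,1] = 2 > 0, so H is positive definite.
Therefore the origin is a local minimum.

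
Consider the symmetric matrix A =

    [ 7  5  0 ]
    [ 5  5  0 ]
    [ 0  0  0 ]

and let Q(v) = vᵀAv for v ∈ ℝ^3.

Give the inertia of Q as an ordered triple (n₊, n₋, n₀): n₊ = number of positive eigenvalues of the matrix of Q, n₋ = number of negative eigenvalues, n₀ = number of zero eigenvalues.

Symmetric row and column elimination reduces A to a congruent diagonal form with pivots 7, 10/7, 0.
Counting signs: 2 positive, 1 zero.

(2, 0, 1)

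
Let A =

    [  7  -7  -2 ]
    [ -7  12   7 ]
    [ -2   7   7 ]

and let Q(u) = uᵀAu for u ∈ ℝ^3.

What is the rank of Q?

Applying the same elementary operations to the rows and columns of A produces a congruent diagonal matrix with entries 7, 5, 10/7.
Counting signs: 3 positive.
The rank is the number of nonzero pivots: 3.

3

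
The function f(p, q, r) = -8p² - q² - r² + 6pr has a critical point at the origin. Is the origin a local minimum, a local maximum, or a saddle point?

The Hessian at the origin is H = [[-16, 0, 6], [0, -2, 0], [6, 0, -2]].
Applying the same elementary operations to the rows and columns of H produces a congruent diagonal matrix with entries -16, -2, 1/4.
Counting signs: 1 positive, 2 negative.
H is indefinite, so the origin is a saddle point.

saddle point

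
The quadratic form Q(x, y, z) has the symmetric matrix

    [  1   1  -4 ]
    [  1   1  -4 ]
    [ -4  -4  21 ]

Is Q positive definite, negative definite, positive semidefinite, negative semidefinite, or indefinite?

Row-reducing A symmetrically gives the diagonal entries 1, 0, 5.
That gives 2 positive, 1 zero pivots.
Hence Q is positive semidefinite.

positive semidefinite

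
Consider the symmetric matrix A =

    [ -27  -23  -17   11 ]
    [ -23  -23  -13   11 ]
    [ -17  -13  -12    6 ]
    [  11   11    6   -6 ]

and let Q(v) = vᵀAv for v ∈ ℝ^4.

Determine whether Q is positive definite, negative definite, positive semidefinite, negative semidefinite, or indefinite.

negative definite

An LDLᵀ factorisation of A has diagonal entries -27, -92/27, -15/23, -2/3.
That gives 4 negative pivots.
Hence Q is negative definite.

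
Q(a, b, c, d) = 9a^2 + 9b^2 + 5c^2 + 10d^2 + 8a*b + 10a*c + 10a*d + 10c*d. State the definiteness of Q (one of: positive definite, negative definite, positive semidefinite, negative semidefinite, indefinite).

The symmetric matrix of Q is A = [[9, 4, 5, 5], [4, 9, 0, 0], [5, 0, 5, 5], [5, 0, 5, 10]].
Leading principal minors: Δ_1 = 9, Δ_2 = 65, Δ_3 = 100, Δ_4 = 500.
All leading principal minors are positive, so by Sylvester's criterion Q is positive definite.

positive definite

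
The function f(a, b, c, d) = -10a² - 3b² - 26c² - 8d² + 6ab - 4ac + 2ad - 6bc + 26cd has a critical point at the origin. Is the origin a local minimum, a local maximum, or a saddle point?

The Hessian at the origin is H = [[-20, 6, -4, 2], [6, -6, -6, 0], [-4, -6, -52, 26], [2, 0, 26, -16]].
Congruent diagonalization of H (simultaneous row and column reduction) yields pivots -20, -21/5, -272/7, -3/17.
Counting signs: 4 negative.
H is negative definite, so the origin is a strict local maximum.

local maximum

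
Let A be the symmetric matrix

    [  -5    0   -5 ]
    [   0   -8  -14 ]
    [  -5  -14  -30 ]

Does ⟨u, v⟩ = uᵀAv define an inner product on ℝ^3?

no

Leading principal minors: Δ_1 = -5, Δ_2 = 40, Δ_3 = -20.
The signs alternate starting with Δ_1 < 0, so by Sylvester's criterion Q is negative definite.
⟨·,·⟩ is an inner product exactly when A is positive definite.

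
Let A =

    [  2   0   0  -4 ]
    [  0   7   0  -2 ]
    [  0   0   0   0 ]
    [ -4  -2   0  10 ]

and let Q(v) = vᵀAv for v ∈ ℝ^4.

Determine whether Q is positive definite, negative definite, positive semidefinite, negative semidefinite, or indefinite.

Congruent diagonalization of A (simultaneous row and column reduction) yields pivots 2, 7, 0, 10/7.
Counting signs: 3 positive, 1 zero.
Hence Q is positive semidefinite.

positive semidefinite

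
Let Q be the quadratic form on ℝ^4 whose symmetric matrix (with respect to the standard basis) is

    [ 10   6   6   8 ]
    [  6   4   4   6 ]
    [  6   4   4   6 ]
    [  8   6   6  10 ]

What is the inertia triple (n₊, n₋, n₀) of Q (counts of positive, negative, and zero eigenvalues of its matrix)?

(2, 0, 2)

Row-reducing A symmetrically gives the diagonal entries 10, 2/5, 0, 0.
So there are 2 positive, 2 zero pivots.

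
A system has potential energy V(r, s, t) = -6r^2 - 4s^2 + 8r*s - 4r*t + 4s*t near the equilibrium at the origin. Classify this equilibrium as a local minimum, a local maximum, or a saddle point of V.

saddle point

The Hessian at the origin is H = [[-12, 8, -4], [8, -8, 4], [-4, 4, 0]].
An LDLᵀ factorisation of H has diagonal entries -12, -8/3, 2.
Counting signs: 1 positive, 2 negative.
H is indefinite, so the origin is a saddle point.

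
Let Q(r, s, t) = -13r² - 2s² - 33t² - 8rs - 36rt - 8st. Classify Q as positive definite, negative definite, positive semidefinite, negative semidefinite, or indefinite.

negative definite

The symmetric matrix of Q is A = [[-13, -4, -18], [-4, -2, -4], [-18, -4, -33]].
Leading principal minors: Δ_1 = -13, Δ_2 = 10, Δ_3 = -50.
The signs alternate starting with Δ_1 < 0, so by Sylvester's criterion Q is negative definite.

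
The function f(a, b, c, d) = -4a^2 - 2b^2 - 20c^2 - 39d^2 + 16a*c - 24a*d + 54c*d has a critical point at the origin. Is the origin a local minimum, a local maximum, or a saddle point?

local maximum

The Hessian at the origin is H = [[-8, 0, 16, -24], [0, -4, 0, 0], [16, 0, -40, 54], [-24, 0, 54, -78]].
An LDLᵀ factorisation of H has diagonal entries -8, -4, -8, -3/2.
So there are 4 negative pivots.
H is negative definite, so the origin is a strict local maximum.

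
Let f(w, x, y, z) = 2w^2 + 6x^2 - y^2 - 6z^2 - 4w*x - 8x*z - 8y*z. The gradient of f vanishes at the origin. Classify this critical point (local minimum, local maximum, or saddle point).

The Hessian at the origin is H = [[4, -4, 0, 0], [-4, 12, 0, -8], [0, 0, -2, -8], [0, -8, -8, -12]].
Applying the same elementary operations to the rows and columns of H produces a congruent diagonal matrix with entries 4, 8, -2, 12.
That gives 3 positive, 1 negative pivots.
H is indefinite, so the origin is a saddle point.

saddle point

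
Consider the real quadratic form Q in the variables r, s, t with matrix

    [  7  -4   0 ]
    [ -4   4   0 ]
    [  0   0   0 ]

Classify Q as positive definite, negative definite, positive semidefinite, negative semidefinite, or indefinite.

Applying the same elementary operations to the rows and columns of A produces a congruent diagonal matrix with entries 7, 12/7, 0.
So there are 2 positive, 1 zero pivots.
Hence Q is positive semidefinite.

positive semidefinite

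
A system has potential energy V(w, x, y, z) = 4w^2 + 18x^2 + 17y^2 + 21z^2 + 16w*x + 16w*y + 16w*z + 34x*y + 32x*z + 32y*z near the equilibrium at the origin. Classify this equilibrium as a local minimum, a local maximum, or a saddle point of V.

local minimum

The Hessian at the origin is H = [[8, 16, 16, 16], [16, 36, 34, 32], [16, 34, 34, 32], [16, 32, 32, 42]].
An LDLᵀ factorisation of H has diagonal entries 8, 4, 1, 10.
So there are 4 positive pivots.
H is positive definite, so the origin is a strict local minimum.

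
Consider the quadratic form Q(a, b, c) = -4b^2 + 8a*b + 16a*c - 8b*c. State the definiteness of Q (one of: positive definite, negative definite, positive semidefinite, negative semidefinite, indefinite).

The symmetric matrix is A = [[0, 4, 8], [4, -4, -4], [8, -4, 0]].
A is congruent to a diagonal matrix with 1 positive, 1 negative and 1 zero entries, so Q is indefinite.

indefinite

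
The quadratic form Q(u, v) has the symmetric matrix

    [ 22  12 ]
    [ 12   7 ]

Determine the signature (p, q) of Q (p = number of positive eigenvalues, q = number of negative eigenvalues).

(2, 0)

An LDLᵀ factorisation of A has diagonal entries 22, 5/11.
That gives 2 positive pivots.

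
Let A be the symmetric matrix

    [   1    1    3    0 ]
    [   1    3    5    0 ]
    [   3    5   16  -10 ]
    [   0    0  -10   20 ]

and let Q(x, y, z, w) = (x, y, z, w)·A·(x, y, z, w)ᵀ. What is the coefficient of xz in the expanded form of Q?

The coefficient of xz is A[1,3] + A[3,1] = 2·3 = 6.

6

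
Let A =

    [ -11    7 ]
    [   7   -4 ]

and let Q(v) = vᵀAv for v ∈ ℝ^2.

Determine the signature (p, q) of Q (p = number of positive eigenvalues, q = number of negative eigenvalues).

Congruent diagonalization of A (simultaneous row and column reduction) yields pivots -11, 5/11.
That gives 1 positive, 1 negative pivots.

(1, 1)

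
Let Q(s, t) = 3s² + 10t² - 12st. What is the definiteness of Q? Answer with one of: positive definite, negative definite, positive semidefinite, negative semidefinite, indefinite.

indefinite

The associated matrix is A = [[3, -6], [-6, 10]].
Row-reducing A symmetrically gives the diagonal entries 3, -2.
That gives 1 positive, 1 negative pivots.
Hence Q is indefinite.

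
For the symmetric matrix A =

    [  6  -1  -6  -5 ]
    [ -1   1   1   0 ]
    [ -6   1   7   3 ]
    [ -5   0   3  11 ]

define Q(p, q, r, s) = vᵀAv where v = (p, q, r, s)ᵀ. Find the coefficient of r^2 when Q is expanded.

7

The coefficient of r^2 is the diagonal entry A[3,3] = 7.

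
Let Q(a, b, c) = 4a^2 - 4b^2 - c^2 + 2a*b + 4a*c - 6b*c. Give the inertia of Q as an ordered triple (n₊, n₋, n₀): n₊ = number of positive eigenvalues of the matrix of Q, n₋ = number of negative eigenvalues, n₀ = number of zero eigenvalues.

(2, 1, 0)

The associated matrix is A = [[4, 1, 2], [1, -4, -3], [2, -3, -1]].
Row-reducing A symmetrically gives the diagonal entries 4, -17/4, 15/17.
That gives 2 positive, 1 negative pivots.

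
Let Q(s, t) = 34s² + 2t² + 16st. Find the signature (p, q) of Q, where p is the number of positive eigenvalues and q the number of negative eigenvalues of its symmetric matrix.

(2, 0)

The associated matrix is A = [[34, 8], [8, 2]].
Symmetric row and column elimination reduces A to a congruent diagonal form with pivots 34, 2/17.
So there are 2 positive pivots.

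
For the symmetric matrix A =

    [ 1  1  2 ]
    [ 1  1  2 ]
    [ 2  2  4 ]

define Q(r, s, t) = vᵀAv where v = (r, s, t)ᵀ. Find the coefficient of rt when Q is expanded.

4

The coefficient of rt is A[1,3] + A[3,1] = 2·2 = 4.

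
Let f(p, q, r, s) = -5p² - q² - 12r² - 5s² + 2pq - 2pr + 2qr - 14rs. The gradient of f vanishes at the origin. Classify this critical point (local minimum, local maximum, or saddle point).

local maximum

The Hessian at the origin is H = [[-10, 2, -2, 0], [2, -2, 2, 0], [-2, 2, -24, -14], [0, 0, -14, -10]].
An LDLᵀ factorisation of H has diagonal entries -10, -8/5, -22, -12/11.
Counting signs: 4 negative.
H is negative definite, so the origin is a strict local maximum.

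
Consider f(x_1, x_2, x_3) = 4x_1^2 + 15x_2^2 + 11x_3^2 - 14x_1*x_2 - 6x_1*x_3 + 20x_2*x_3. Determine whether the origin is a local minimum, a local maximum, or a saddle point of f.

local minimum

The Hessian at the origin is H = [[8, -14, -6], [-14, 30, 20], [-6, 20, 22]].
Row-reducing H symmetrically gives the diagonal entries 8, 11/2, 12/11.
That gives 3 positive pivots.
H is positive definite, so the origin is a strict local minimum.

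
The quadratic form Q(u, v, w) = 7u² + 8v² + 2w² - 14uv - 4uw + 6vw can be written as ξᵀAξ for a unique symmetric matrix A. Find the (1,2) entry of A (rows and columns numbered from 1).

The coefficient of u·v in Q is -14. For a symmetric A this equals A[1,2] + A[2,1] = 2·A[1,2].
So A[1,2] = -14/2 = -7.

-7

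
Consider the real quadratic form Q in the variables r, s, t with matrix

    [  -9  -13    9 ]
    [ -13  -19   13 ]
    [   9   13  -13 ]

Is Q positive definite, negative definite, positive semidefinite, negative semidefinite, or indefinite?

negative definite

Leading principal minors: Δ_1 = -9, Δ_2 = 2, Δ_3 = -8.
The signs alternate starting with Δ_1 < 0, so by Sylvester's criterion Q is negative definite.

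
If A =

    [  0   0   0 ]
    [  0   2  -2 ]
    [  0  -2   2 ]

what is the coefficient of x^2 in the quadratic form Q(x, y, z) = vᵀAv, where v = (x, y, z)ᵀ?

The coefficient of x^2 is the diagonal entry A[1,1] = 0.

0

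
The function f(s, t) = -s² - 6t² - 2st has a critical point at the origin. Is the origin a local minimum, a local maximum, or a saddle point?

local maximum

The Hessian at the origin is H = [[-2, -2], [-2, -12]].
det H = -2·-12 − (-2)² = 20 > 0 and H[1,1] = -2 < 0, so H is negative definite.
Therefore the origin is a local maximum.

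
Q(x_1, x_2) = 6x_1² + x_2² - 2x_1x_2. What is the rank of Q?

2

The associated matrix is A = [[6, -1], [-1, 1]].
Row-reducing A symmetrically gives the diagonal entries 6, 5/6.
That gives 2 positive pivots.
The rank is the number of nonzero pivots: 2.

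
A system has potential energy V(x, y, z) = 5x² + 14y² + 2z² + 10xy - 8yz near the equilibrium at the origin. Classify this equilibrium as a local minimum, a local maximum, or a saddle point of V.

local minimum

The Hessian at the origin is H = [[10, 10, 0], [10, 28, -8], [0, -8, 4]].
Row-reducing H symmetrically gives the diagonal entries 10, 18, 4/9.
Counting signs: 3 positive.
H is positive definite, so the origin is a strict local minimum.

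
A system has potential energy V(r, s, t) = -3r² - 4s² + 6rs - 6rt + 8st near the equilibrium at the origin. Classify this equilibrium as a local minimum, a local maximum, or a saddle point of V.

saddle point

The Hessian at the origin is H = [[-6, 6, -6], [6, -8, 8], [-6, 8, 0]].
Row-reducing H symmetrically gives the diagonal entries -6, -2, 8.
That gives 1 positive, 2 negative pivots.
H is indefinite, so the origin is a saddle point.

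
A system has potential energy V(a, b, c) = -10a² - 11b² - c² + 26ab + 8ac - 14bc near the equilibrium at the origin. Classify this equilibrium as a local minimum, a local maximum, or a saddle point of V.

saddle point

The Hessian at the origin is H = [[-20, 26, 8], [26, -22, -14], [8, -14, -2]].
Applying the same elementary operations to the rows and columns of H produces a congruent diagonal matrix with entries -20, 59/5, 6/59.
Counting signs: 2 positive, 1 negative.
H is indefinite, so the origin is a saddle point.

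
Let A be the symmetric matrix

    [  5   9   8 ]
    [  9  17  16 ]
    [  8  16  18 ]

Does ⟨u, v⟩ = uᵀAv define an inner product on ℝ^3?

Leading principal minors: Δ_1 = 5, Δ_2 = 4, Δ_3 = 8.
All leading principal minors are positive, so by Sylvester's criterion Q is positive definite.
⟨·,·⟩ is an inner product exactly when A is positive definite.

yes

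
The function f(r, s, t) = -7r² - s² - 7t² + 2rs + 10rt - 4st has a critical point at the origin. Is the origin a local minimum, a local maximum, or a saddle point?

The Hessian at the origin is H = [[-14, 2, 10], [2, -2, -4], [10, -4, -14]].
Congruent diagonalization of H (simultaneous row and column reduction) yields pivots -14, -12/7, -3.
Counting signs: 3 negative.
H is negative definite, so the origin is a strict local maximum.

local maximum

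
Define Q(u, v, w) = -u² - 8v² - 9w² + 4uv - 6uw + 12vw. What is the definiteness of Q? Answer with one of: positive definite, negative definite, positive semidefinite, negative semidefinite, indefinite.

The symmetric matrix is A = [[-1, 2, -3], [2, -8, 6], [-3, 6, -9]].
Applying the same elementary operations to the rows and columns of A produces a congruent diagonal matrix with entries -1, -4, 0.
Counting signs: 2 negative, 1 zero.
Hence Q is negative semidefinite.

negative semidefinite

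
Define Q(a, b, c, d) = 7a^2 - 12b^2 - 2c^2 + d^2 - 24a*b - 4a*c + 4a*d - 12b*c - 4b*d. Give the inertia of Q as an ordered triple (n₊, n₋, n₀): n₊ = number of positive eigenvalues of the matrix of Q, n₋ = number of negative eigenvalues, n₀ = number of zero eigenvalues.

Write A = [[7, -12, -2, 2], [-12, -12, -6, -2], [-2, -6, -2, 0], [2, -2, 0, 1]].
An LDLᵀ factorisation of A has diagonal entries 7, -228/7, 3/19, 1/3.
Counting signs: 3 positive, 1 negative.

(3, 1, 0)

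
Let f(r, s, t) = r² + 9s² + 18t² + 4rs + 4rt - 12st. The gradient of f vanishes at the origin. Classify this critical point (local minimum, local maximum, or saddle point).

The Hessian at the origin is H = [[2, 4, 4], [4, 18, -12], [4, -12, 36]].
Applying the same elementary operations to the rows and columns of H produces a congruent diagonal matrix with entries 2, 10, -12.
Counting signs: 2 positive, 1 negative.
H is indefinite, so the origin is a saddle point.

saddle point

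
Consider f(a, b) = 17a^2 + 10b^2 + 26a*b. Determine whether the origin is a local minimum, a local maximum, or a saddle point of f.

The Hessian at the origin is H = [[34, 26], [26, 20]].
det H = 34·20 − (26)² = 4 > 0 and H[1,1] = 34 > 0, so H is positive definite.
Therefore the origin is a local minimum.

local minimum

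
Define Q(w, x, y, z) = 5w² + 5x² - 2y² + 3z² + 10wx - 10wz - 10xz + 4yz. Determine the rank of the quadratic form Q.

The associated matrix is A = [[5, 5, 0, -5], [5, 5, 0, -5], [0, 0, -2, 2], [-5, -5, 2, 3]].
Row-reducing A symmetrically gives the diagonal entries 5, 0, -2, 0.
Counting signs: 1 positive, 1 negative, 2 zero.
The rank is the number of nonzero pivots: 2.

2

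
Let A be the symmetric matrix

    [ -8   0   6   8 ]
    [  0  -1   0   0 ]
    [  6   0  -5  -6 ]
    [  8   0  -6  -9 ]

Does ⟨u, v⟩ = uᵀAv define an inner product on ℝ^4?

Leading principal minors: Δ_1 = -8, Δ_2 = 8, Δ_3 = -4, Δ_4 = 4.
The signs alternate starting with Δ_1 < 0, so by Sylvester's criterion Q is negative definite.
⟨·,·⟩ is an inner product exactly when A is positive definite.

no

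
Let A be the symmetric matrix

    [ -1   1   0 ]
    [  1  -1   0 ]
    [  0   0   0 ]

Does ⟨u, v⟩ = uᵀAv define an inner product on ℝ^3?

Congruent diagonalization of A (simultaneous row and column reduction) yields pivots -1, 0, 0.
So there are 1 negative, 2 zero pivots.
Hence Q is negative semidefinite.
⟨·,·⟩ is an inner product exactly when A is positive definite.

no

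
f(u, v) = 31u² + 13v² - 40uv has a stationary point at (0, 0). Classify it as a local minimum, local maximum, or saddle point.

local minimum

The Hessian at the origin is H = [[62, -40], [-40, 26]].
det H = 62·26 − (-40)² = 12 > 0 and H[1,1] = 62 > 0, so H is positive definite.
Therefore the origin is a local minimum.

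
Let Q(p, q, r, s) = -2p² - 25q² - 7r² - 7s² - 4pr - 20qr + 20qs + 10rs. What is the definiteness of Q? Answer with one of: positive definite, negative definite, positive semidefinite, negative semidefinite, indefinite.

negative definite

The symmetric matrix is A = [[-2, 0, -2, 0], [0, -25, -10, 10], [-2, -10, -7, 5], [0, 10, 5, -7]].
Applying the same elementary operations to the rows and columns of A produces a congruent diagonal matrix with entries -2, -25, -1, -2.
Counting signs: 4 negative.
Hence Q is negative definite.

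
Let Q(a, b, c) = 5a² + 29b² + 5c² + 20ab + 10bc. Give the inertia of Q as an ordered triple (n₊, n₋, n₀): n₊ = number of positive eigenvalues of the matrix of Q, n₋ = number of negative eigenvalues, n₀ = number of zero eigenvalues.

Write A = [[5, 10, 0], [10, 29, 5], [0, 5, 5]].
Symmetric row and column elimination reduces A to a congruent diagonal form with pivots 5, 9, 20/9.
That gives 3 positive pivots.

(3, 0, 0)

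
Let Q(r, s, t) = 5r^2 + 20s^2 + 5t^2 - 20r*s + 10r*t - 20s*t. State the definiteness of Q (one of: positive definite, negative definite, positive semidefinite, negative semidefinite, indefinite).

Write A = [[5, -10, 5], [-10, 20, -10], [5, -10, 5]].
Applying the same elementary operations to the rows and columns of A produces a congruent diagonal matrix with entries 5, 0, 0.
Counting signs: 1 positive, 2 zero.
Hence Q is positive semidefinite.

positive semidefinite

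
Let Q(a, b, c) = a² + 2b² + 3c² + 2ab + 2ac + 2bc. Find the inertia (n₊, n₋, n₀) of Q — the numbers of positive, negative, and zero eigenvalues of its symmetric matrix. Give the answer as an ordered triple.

(3, 0, 0)

Write A = [[1, 1, 1], [1, 2, 1], [1, 1, 3]].
An LDLᵀ factorisation of A has diagonal entries 1, 1, 2.
So there are 3 positive pivots.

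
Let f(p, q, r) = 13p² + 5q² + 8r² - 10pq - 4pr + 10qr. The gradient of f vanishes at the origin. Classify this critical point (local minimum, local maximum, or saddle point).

The Hessian at the origin is H = [[26, -10, -4], [-10, 10, 10], [-4, 10, 16]].
Congruent diagonalization of H (simultaneous row and column reduction) yields pivots 26, 80/13, 15/4.
So there are 3 positive pivots.
H is positive definite, so the origin is a strict local minimum.

local minimum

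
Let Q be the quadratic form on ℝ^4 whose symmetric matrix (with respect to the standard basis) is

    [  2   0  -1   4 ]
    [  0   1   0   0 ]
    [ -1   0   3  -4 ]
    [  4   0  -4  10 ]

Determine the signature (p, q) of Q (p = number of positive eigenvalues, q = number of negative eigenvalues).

Applying the same elementary operations to the rows and columns of A produces a congruent diagonal matrix with entries 2, 1, 5/2, 2/5.
That gives 4 positive pivots.

(4, 0)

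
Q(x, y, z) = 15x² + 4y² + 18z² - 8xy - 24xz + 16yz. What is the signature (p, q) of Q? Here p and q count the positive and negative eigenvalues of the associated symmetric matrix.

The symmetric matrix is A = [[15, -4, -12], [-4, 4, 8], [-12, 8, 18]].
Symmetric row and column elimination reduces A to a congruent diagonal form with pivots 15, 44/15, 6/11.
That gives 3 positive pivots.

(3, 0)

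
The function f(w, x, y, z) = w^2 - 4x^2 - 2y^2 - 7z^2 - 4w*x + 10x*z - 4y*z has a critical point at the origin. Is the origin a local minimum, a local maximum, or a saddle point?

The Hessian at the origin is H = [[2, -4, 0, 0], [-4, -8, 0, 10], [0, 0, -4, -4], [0, 10, -4, -14]].
Applying the same elementary operations to the rows and columns of H produces a congruent diagonal matrix with entries 2, -16, -4, -15/4.
That gives 1 positive, 3 negative pivots.
H is indefinite, so the origin is a saddle point.

saddle point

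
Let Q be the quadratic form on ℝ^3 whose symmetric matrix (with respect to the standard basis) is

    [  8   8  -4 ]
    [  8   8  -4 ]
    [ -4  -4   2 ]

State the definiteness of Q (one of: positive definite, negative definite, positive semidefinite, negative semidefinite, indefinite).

Congruent diagonalization of A (simultaneous row and column reduction) yields pivots 8, 0, 0.
That gives 1 positive, 2 zero pivots.
Hence Q is positive semidefinite.

positive semidefinite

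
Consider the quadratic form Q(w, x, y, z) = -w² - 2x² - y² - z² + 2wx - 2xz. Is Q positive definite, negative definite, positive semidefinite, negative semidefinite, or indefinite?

negative semidefinite

The symmetric matrix is A = [[-1, 1, 0, 0], [1, -2, 0, -1], [0, 0, -1, 0], [0, -1, 0, -1]].
Congruent diagonalization of A (simultaneous row and column reduction) yields pivots -1, -1, -1, 0.
Counting signs: 3 negative, 1 zero.
Hence Q is negative semidefinite.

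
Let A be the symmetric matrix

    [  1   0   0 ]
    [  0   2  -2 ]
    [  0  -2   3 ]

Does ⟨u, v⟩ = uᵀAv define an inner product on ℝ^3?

yes

Leading principal minors: Δ_1 = 1, Δ_2 = 2, Δ_3 = 2.
All leading principal minors are positive, so by Sylvester's criterion Q is positive definite.
⟨·,·⟩ is an inner product exactly when A is positive definite.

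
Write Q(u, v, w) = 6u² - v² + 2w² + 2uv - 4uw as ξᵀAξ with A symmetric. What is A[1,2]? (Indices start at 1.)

1

The coefficient of u·v in Q is 2. For a symmetric A this equals A[1,2] + A[2,1] = 2·A[1,2].
So A[1,2] = 2/2 = 1.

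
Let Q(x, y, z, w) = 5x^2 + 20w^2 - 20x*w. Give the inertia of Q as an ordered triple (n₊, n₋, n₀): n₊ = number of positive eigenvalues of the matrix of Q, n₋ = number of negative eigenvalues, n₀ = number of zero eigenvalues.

(1, 0, 3)

The associated matrix is A = [[5, 0, 0, -10], [0, 0, 0, 0], [0, 0, 0, 0], [-10, 0, 0, 20]].
Row-reducing A symmetrically gives the diagonal entries 5, 0, 0, 0.
Counting signs: 1 positive, 3 zero.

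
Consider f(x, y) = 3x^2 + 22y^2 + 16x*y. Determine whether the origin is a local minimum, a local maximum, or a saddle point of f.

The Hessian at the origin is H = [[6, 16], [16, 44]].
det H = 6·44 − (16)² = 8 > 0 and H[1,1] = 6 > 0, so H is positive definite.
Therefore the origin is a local minimum.

local minimum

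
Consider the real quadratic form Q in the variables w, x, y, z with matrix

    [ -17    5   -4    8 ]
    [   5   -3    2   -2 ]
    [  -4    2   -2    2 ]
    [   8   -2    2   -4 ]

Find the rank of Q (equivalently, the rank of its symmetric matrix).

Symmetric row and column elimination reduces A to a congruent diagonal form with pivots -17, -26/17, -8/13, 0.
So there are 3 negative, 1 zero pivots.
The rank is the number of nonzero pivots: 3.

3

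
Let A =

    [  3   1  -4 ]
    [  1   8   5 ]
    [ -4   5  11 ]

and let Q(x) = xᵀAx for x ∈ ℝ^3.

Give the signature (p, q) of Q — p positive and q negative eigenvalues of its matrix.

(3, 0)

Congruent diagonalization of A (simultaneous row and column reduction) yields pivots 3, 23/3, 10/23.
So there are 3 positive pivots.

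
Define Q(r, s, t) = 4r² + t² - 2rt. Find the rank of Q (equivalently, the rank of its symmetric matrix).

The associated matrix is A = [[4, 0, -1], [0, 0, 0], [-1, 0, 1]].
Symmetric row and column elimination reduces A to a congruent diagonal form with pivots 4, 0, 3/4.
So there are 2 positive, 1 zero pivots.
The rank is the number of nonzero pivots: 2.

2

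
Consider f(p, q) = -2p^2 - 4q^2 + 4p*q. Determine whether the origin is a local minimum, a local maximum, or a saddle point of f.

local maximum

The Hessian at the origin is H = [[-4, 4], [4, -8]].
det H = -4·-8 − (4)² = 16 > 0 and H[1,1] = -4 < 0, so H is negative definite.
Therefore the origin is a local maximum.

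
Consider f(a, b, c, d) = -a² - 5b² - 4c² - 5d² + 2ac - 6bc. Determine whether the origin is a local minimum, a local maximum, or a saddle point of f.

local maximum

The Hessian at the origin is H = [[-2, 0, 2, 0], [0, -10, -6, 0], [2, -6, -8, 0], [0, 0, 0, -10]].
Row-reducing H symmetrically gives the diagonal entries -2, -10, -12/5, -10.
That gives 4 negative pivots.
H is negative definite, so the origin is a strict local maximum.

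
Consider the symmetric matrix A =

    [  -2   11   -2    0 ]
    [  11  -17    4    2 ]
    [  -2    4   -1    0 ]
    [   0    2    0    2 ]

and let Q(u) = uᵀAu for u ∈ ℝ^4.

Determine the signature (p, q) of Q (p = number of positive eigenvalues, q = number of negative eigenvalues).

(2, 2)

Row-reducing A symmetrically gives the diagonal entries -2, 87/2, -11/87, 30/11.
That gives 2 positive, 2 negative pivots.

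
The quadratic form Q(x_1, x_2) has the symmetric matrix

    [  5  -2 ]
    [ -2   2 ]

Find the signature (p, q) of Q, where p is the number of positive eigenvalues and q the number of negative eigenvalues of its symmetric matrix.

Symmetric row and column elimination reduces A to a congruent diagonal form with pivots 5, 6/5.
That gives 2 positive pivots.

(2, 0)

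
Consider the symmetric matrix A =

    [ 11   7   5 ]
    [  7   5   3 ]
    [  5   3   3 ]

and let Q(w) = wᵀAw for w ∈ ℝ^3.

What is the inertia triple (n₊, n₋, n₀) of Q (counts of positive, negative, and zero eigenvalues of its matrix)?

Applying the same elementary operations to the rows and columns of A produces a congruent diagonal matrix with entries 11, 6/11, 2/3.
That gives 3 positive pivots.

(3, 0, 0)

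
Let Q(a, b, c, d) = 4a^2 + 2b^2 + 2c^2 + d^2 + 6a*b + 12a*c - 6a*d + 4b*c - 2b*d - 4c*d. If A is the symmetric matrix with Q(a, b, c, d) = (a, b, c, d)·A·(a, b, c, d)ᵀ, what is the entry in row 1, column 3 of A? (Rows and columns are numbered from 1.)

6

The coefficient of a·c in Q is 12. For a symmetric A this equals A[1,3] + A[3,1] = 2·A[1,3].
So A[1,3] = 12/2 = 6.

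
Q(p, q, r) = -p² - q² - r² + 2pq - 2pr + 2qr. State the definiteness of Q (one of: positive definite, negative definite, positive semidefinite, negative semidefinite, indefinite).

The associated matrix is A = [[-1, 1, -1], [1, -1, 1], [-1, 1, -1]].
Applying the same elementary operations to the rows and columns of A produces a congruent diagonal matrix with entries -1, 0, 0.
So there are 1 negative, 2 zero pivots.
Hence Q is negative semidefinite.

negative semidefinite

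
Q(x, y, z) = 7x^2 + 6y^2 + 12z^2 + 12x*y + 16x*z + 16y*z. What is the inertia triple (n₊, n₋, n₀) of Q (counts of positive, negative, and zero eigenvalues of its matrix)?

Write A = [[7, 6, 8], [6, 6, 8], [8, 8, 12]].
Symmetric row and column elimination reduces A to a congruent diagonal form with pivots 7, 6/7, 4/3.
Counting signs: 3 positive.

(3, 0, 0)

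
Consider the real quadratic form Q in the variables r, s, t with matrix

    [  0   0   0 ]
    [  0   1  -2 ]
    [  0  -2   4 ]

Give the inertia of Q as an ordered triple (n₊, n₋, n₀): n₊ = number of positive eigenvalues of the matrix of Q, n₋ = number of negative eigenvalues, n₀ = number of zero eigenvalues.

(1, 0, 2)

Row-reducing A symmetrically gives the diagonal entries 0, 1, 0.
So there are 1 positive, 2 zero pivots.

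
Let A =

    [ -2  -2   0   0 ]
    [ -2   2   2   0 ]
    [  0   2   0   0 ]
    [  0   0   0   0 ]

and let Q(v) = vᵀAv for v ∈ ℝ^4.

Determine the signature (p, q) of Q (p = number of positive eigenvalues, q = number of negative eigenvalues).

(1, 2)

Applying the same elementary operations to the rows and columns of A produces a congruent diagonal matrix with entries -2, 4, -1, 0.
That gives 1 positive, 2 negative, 1 zero pivots.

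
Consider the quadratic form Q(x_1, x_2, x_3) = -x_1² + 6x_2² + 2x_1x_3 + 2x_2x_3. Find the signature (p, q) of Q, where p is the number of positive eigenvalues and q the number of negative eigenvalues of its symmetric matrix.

The associated matrix is A = [[-1, 0, 1], [0, 6, 1], [1, 1, 0]].
Row-reducing A symmetrically gives the diagonal entries -1, 6, 5/6.
Counting signs: 2 positive, 1 negative.

(2, 1)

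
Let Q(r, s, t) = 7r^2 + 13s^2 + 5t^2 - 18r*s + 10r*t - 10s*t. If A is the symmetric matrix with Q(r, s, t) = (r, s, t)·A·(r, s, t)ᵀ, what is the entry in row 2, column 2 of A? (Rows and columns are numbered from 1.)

13

The coefficient of s^2 in Q is 13, and that is exactly A[2,2].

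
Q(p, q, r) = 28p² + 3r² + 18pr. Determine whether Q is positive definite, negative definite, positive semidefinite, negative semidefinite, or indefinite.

The associated matrix is A = [[28, 0, 9], [0, 0, 0], [9, 0, 3]].
Applying the same elementary operations to the rows and columns of A produces a congruent diagonal matrix with entries 28, 0, 3/28.
That gives 2 positive, 1 zero pivots.
Hence Q is positive semidefinite.

positive semidefinite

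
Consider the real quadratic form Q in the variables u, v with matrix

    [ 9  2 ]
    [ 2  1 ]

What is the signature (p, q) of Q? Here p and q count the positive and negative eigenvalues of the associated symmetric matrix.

(2, 0)

Row-reducing A symmetrically gives the diagonal entries 9, 5/9.
Counting signs: 2 positive.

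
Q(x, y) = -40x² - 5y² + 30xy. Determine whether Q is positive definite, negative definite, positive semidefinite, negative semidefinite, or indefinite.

The symmetric matrix of Q is [[-40, 15], [15, -5]].
For the 2×2 matrix [[-40, 15], [15, -5]]: det = -40·-5 − (15)² = -25, trace = -45.
det < 0 so the eigenvalues have opposite signs; the form is indefinite.

indefinite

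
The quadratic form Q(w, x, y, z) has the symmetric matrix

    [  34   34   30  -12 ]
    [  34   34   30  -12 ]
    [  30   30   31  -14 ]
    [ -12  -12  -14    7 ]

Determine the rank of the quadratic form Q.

3

Symmetric row and column elimination reduces A to a congruent diagonal form with pivots 34, 0, 77/17, 15/77.
Counting signs: 3 positive, 1 zero.
The rank is the number of nonzero pivots: 3.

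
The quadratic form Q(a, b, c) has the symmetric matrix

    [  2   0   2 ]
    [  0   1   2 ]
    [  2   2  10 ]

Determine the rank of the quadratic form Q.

3

Applying the same elementary operations to the rows and columns of A produces a congruent diagonal matrix with entries 2, 1, 4.
That gives 3 positive pivots.
The rank is the number of nonzero pivots: 3.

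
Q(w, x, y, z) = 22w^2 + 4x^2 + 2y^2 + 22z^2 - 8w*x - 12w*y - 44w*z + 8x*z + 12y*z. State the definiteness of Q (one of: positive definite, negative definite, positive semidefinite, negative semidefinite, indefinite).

The symmetric matrix is A = [[22, -4, -6, -22], [-4, 4, 0, 4], [-6, 0, 2, 6], [-22, 4, 6, 22]].
Applying the same elementary operations to the rows and columns of A produces a congruent diagonal matrix with entries 22, 36/11, 0, 0.
That gives 2 positive, 2 zero pivots.
Hence Q is positive semidefinite.

positive semidefinite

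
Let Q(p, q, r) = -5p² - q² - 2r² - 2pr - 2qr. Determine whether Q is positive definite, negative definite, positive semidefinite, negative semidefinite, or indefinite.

The symmetric matrix is A = [[-5, 0, -1], [0, -1, -1], [-1, -1, -2]].
Congruent diagonalization of A (simultaneous row and column reduction) yields pivots -5, -1, -4/5.
So there are 3 negative pivots.
Hence Q is negative definite.

negative definite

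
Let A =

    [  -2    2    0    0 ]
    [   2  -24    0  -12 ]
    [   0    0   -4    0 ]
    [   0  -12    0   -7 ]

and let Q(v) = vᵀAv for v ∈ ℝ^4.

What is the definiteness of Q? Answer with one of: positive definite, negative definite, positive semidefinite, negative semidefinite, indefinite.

negative definite

Leading principal minors: Δ_1 = -2, Δ_2 = 44, Δ_3 = -176, Δ_4 = 80.
The signs alternate starting with Δ_1 < 0, so by Sylvester's criterion Q is negative definite.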